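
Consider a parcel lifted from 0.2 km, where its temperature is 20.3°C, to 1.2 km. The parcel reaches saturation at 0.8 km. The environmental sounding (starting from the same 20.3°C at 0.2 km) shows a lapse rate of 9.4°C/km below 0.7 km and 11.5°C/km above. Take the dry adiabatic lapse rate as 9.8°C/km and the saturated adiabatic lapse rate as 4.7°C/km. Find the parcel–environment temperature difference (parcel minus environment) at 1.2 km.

+2.69°C (parcel warmer than environment)

Parcel:
  200–800 m, dry: Δz = 0.6 km ⇒ ΔT = -5.88°C; T = 14.42°C
  800–1200 m, saturated: Δz = 0.4 km ⇒ ΔT = -1.88°C; T = 12.54°C
Environment:
  200–700 m, environment, lower layer: Δz = 0.5 km ⇒ ΔT = -4.7°C; T = 15.6°C
  700–1200 m, environment, upper layer: Δz = 0.5 km ⇒ ΔT = -5.75°C; T = 9.85°C
T_parcel − T_env = 12.54 − 9.85 = +2.69°C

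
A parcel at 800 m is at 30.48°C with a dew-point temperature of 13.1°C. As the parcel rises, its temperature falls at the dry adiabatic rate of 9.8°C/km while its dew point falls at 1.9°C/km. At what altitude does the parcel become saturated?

3000 m

T and T_d converge at 9.8 − 1.9 = 7.9°C per km
Height above start = (30.48 − 13.1) / 7.9 = 2.2 km
LCL altitude = 800 m + 2200 m = 3000 m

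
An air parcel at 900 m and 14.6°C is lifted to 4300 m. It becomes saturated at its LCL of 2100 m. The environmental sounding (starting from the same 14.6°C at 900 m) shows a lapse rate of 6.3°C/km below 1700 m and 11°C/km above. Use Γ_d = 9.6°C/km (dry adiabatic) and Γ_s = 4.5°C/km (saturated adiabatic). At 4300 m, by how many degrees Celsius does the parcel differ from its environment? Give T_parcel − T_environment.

+12.22°C (parcel warmer than environment)

Parcel:
  900–2100 m, dry: Δz = 1.2 km ⇒ ΔT = -11.52°C; T = 3.08°C
  2100–4300 m, saturated: Δz = 2.2 km ⇒ ΔT = -9.9°C; T = -6.82°C
Environment:
  900–1700 m, environment, lower layer: Δz = 0.8 km ⇒ ΔT = -5.04°C; T = 9.56°C
  1700–4300 m, environment, upper layer: Δz = 2.6 km ⇒ ΔT = -28.6°C; T = -19.04°C
T_parcel − T_env = -6.82 − (-19.04) = +12.22°C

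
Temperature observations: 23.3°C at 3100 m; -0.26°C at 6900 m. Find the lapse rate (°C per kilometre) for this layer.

6.2°C/km

Γ = −ΔT/Δz = (23.3 − (-0.26)) / (6900 − 3100) m
  = 23.56°C / 3.8 km = 6.2°C/km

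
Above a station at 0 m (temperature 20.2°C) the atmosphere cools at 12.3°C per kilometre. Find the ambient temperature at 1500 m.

1.75°C

0–1500 m, environmental: Δz = 1.5 km ⇒ ΔT = -18.45°C; T = 1.75°C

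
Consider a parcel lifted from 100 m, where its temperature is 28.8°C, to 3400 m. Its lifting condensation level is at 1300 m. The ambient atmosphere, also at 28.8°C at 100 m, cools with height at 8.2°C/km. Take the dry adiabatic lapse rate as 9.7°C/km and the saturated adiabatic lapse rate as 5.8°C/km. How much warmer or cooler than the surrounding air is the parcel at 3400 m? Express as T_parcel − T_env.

+3.24°C (parcel warmer than environment)

Parcel:
  100–1300 m, dry: Δz = 1.2 km ⇒ ΔT = -11.64°C; T = 17.16°C
  1300–3400 m, saturated: Δz = 2.1 km ⇒ ΔT = -12.18°C; T = 4.98°C
Environment:
  100–3400 m, environment: Δz = 3.3 km ⇒ ΔT = -27.06°C; T = 1.74°C
T_parcel − T_env = 4.98 − 1.74 = +3.24°C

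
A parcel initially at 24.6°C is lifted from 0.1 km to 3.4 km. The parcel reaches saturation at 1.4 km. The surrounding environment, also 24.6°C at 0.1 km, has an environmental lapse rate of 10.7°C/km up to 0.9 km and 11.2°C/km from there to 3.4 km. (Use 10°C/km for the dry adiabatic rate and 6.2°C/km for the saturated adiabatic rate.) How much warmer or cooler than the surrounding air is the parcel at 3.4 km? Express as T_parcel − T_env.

+11.16°C (parcel warmer than environment)

Parcel:
  Dry to 1400 m: -10 × 1.3 km = -13°C, so T = 11.6°C.
  Saturated to 3400 m: -6.2 × 2 km = -12.4°C, so T = -0.8°C.
Environment:
  Environment, lower layer to 900 m: -10.7 × 0.8 km = -8.56°C, so T = 16.04°C.
  Environment, upper layer to 3400 m: -11.2 × 2.5 km = -28°C, so T = -11.96°C.
T_parcel − T_env = -0.8 − (-11.96) = +11.16°C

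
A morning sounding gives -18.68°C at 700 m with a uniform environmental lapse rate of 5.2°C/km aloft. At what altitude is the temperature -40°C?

Height above start = (-18.68 − (-40)) / 5.2 = 4.1 km
Altitude = 700 m + 4100 m = 4800 m

4800 m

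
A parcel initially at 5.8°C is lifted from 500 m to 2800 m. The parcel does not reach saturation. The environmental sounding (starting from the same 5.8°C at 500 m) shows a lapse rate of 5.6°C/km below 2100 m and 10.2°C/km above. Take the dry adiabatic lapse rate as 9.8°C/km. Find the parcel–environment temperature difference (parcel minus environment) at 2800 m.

Parcel:
  500–2800 m, dry: Δz = 2.3 km ⇒ ΔT = -22.54°C; T = -16.74°C
Environment:
  500–2100 m, environment, lower layer: Δz = 1.6 km ⇒ ΔT = -8.96°C; T = -3.16°C
  2100–2800 m, environment, upper layer: Δz = 0.7 km ⇒ ΔT = -7.14°C; T = -10.3°C
T_parcel − T_env = -16.74 − (-10.3) = -6.44°C

-6.44°C (parcel cooler than environment)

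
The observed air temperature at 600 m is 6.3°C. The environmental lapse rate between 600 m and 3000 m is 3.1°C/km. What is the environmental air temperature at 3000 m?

From 600 m to 3000 m (environmental): cools by 3.1 × 2.4 = 7.44°C, giving -1.14°C.

-1.14°C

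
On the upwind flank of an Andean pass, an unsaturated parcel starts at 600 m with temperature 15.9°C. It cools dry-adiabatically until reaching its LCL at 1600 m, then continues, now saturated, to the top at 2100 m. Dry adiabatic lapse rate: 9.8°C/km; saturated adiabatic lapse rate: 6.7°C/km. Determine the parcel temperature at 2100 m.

Dry to 1600 m: -9.8 × 1 km = -9.8°C, so T = 6.1°C.
Saturated to 2100 m: -6.7 × 0.5 km = -3.35°C, so T = 2.75°C.

2.75°C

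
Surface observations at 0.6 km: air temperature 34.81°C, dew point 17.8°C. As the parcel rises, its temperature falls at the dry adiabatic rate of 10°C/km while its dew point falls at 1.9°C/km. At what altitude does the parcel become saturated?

T and T_d converge at 10 − 1.9 = 8.1°C per km
Height above start = (34.81 − 17.8) / 8.1 = 2.1 km
LCL altitude = 600 m + 2100 m = 2700 m

2.7 km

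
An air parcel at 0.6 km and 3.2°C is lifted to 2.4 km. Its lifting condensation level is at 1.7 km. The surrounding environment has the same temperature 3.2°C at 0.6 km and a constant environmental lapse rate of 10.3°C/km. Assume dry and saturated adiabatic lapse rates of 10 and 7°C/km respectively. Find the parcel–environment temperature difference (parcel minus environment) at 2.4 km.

+2.64°C (parcel warmer than environment)

Parcel:
  From 600 m to 1700 m (dry): cools by 10 × 1.1 = 11°C, giving -7.8°C.
  From 1700 m to 2400 m (saturated): cools by 7 × 0.7 = 4.9°C, giving -12.7°C.
Environment:
  From 600 m to 2400 m (environment): cools by 10.3 × 1.8 = 18.54°C, giving -15.34°C.
T_parcel − T_env = -12.7 − (-15.34) = +2.64°C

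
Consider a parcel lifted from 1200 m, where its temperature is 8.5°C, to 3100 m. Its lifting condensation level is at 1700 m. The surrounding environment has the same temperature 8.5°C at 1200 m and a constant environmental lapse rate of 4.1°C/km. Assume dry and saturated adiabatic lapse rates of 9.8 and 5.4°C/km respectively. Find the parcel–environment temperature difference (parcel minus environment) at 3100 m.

-4.67°C (parcel cooler than environment)

Parcel:
  1200 → 1700 m (dry, 9.8°C/km): ΔT = -9.8 × 0.5 = -4.9°C → T = 3.6°C
  1700 → 3100 m (saturated, 5.4°C/km): ΔT = -5.4 × 1.4 = -7.56°C → T = -3.96°C
Environment:
  1200 → 3100 m (environment, 4.1°C/km): ΔT = -4.1 × 1.9 = -7.79°C → T = 0.71°C
T_parcel − T_env = -3.96 − 0.71 = -4.67°C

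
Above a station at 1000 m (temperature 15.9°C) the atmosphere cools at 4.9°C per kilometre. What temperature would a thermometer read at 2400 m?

9.04°C

Environmental to 2400 m: -4.9 × 1.4 km = -6.86°C, so T = 9.04°C.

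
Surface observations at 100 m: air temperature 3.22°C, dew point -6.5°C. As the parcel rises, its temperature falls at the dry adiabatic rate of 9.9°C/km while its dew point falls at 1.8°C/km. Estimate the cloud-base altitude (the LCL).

1300 m

T and T_d converge at 9.9 − 1.8 = 8.1°C per km
Height above start = (3.22 − (-6.5)) / 8.1 = 1.2 km
LCL altitude = 100 m + 1200 m = 1300 m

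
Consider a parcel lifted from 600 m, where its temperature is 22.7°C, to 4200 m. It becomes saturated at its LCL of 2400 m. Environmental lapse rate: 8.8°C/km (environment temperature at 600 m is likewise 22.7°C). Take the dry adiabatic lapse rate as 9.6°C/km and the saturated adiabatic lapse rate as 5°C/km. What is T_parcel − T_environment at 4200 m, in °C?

Parcel:
  From 600 m to 2400 m (dry): cools by 9.6 × 1.8 = 17.28°C, giving 5.42°C.
  From 2400 m to 4200 m (saturated): cools by 5 × 1.8 = 9°C, giving -3.58°C.
Environment:
  From 600 m to 4200 m (environment): cools by 8.8 × 3.6 = 31.68°C, giving -8.98°C.
T_parcel − T_env = -3.58 − (-8.98) = +5.4°C

+5.4°C (parcel warmer than environment)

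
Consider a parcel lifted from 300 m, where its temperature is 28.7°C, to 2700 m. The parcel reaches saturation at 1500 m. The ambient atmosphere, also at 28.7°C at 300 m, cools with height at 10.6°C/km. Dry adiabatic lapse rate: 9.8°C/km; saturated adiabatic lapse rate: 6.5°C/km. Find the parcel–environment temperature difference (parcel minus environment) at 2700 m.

+5.88°C (parcel warmer than environment)

Parcel:
  Dry to 1500 m: -9.8 × 1.2 km = -11.76°C, so T = 16.94°C.
  Saturated to 2700 m: -6.5 × 1.2 km = -7.8°C, so T = 9.14°C.
Environment:
  Environment to 2700 m: -10.6 × 2.4 km = -25.44°C, so T = 3.26°C.
T_parcel − T_env = 9.14 − 3.26 = +5.88°C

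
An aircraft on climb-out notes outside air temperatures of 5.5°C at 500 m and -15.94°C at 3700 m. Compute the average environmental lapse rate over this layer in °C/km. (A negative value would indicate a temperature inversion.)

6.7°C/km

Γ = −ΔT/Δz = (5.5 − (-15.94)) / (3700 − 500) m
  = 21.44°C / 3.2 km = 6.7°C/km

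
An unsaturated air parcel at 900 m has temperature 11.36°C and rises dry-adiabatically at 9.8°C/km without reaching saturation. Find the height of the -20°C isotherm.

4100 m

Height above start = (11.36 − (-20)) / 9.8 = 3.2 km
Altitude = 900 m + 3200 m = 4100 m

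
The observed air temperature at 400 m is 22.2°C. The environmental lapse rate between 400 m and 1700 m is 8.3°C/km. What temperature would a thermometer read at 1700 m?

From 400 m to 1700 m (environmental): cools by 8.3 × 1.3 = 10.79°C, giving 11.41°C.

11.41°C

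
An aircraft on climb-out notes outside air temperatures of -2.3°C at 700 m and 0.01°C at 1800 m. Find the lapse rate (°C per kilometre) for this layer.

Γ = −ΔT/Δz = (-2.3 − 0.01) / (1800 − 700) m
  = -2.31°C / 1.1 km = -2.1°C/km

-2.1°C/km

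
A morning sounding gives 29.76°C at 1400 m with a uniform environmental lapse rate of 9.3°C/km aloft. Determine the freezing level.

Height above start = (29.76 − 0) / 9.3 = 3.2 km
Altitude = 1400 m + 3200 m = 4600 m

4600 m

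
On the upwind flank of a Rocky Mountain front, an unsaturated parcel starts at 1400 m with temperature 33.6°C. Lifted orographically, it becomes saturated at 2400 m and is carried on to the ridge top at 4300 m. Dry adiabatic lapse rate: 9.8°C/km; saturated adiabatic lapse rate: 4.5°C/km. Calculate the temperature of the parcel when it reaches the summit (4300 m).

15.25°C

1400 → 2400 m (dry, 9.8°C/km): ΔT = -9.8 × 1 = -9.8°C → T = 23.8°C
2400 → 4300 m (saturated, 4.5°C/km): ΔT = -4.5 × 1.9 = -8.55°C → T = 15.25°C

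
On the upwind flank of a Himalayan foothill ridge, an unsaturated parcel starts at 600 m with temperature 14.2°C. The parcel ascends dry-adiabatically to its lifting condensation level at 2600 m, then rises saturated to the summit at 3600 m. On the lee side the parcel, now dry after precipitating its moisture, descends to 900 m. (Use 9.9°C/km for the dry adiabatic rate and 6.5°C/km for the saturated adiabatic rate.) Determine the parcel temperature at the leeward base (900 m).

14.63°C

Dry to 2600 m: -9.9 × 2 km = -19.8°C, so T = -5.6°C.
Saturated to 3600 m: -6.5 × 1 km = -6.5°C, so T = -12.1°C.
Dry descent to 900 m: +9.9 × 2.7 km = +26.73°C, so T = 14.63°C.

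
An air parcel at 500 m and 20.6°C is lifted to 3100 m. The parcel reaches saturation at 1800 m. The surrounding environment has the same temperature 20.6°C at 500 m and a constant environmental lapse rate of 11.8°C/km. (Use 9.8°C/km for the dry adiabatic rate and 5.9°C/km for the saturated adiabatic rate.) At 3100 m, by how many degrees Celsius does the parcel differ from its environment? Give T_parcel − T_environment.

Parcel:
  500–1800 m, dry: Δz = 1.3 km ⇒ ΔT = -12.74°C; T = 7.86°C
  1800–3100 m, saturated: Δz = 1.3 km ⇒ ΔT = -7.67°C; T = 0.19°C
Environment:
  500–3100 m, environment: Δz = 2.6 km ⇒ ΔT = -30.68°C; T = -10.08°C
T_parcel − T_env = 0.19 − (-10.08) = +10.27°C

+10.27°C (parcel warmer than environment)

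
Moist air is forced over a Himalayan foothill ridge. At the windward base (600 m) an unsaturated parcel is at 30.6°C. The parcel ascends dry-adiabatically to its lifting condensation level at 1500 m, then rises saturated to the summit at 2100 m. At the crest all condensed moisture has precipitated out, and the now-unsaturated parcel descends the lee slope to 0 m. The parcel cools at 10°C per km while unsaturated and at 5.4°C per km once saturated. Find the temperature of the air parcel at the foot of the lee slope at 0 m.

39.36°C

600 → 1500 m (dry, 10°C/km): ΔT = -10 × 0.9 = -9°C → T = 21.6°C
1500 → 2100 m (saturated, 5.4°C/km): ΔT = -5.4 × 0.6 = -3.24°C → T = 18.36°C
2100 → 0 m (dry descent, 10°C/km): ΔT = +10 × 2.1 = +21°C → T = 39.36°C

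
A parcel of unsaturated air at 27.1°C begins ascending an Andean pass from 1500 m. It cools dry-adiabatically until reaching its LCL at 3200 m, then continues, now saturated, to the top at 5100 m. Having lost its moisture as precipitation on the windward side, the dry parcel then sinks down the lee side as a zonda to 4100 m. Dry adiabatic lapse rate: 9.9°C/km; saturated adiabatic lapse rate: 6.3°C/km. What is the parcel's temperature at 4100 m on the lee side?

1500–3200 m, dry: Δz = 1.7 km ⇒ ΔT = -16.83°C; T = 10.27°C
3200–5100 m, saturated: Δz = 1.9 km ⇒ ΔT = -11.97°C; T = -1.7°C
5100–4100 m, dry descent: Δz = 1 km ⇒ ΔT = +9.9°C; T = 8.2°C

8.2°C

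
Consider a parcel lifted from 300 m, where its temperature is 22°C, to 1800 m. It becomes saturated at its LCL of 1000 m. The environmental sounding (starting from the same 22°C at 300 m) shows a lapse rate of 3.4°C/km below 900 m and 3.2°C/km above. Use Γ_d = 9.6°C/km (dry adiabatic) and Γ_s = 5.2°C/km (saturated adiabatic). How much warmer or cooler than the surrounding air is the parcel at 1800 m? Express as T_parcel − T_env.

Parcel:
  300–1000 m, dry: Δz = 0.7 km ⇒ ΔT = -6.72°C; T = 15.28°C
  1000–1800 m, saturated: Δz = 0.8 km ⇒ ΔT = -4.16°C; T = 11.12°C
Environment:
  300–900 m, environment, lower layer: Δz = 0.6 km ⇒ ΔT = -2.04°C; T = 19.96°C
  900–1800 m, environment, upper layer: Δz = 0.9 km ⇒ ΔT = -2.88°C; T = 17.08°C
T_parcel − T_env = 11.12 − 17.08 = -5.96°C

-5.96°C (parcel cooler than environment)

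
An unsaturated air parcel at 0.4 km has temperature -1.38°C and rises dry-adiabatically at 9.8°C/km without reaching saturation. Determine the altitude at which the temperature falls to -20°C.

2.3 km

Height above start = (-1.38 − (-20)) / 9.8 = 1.9 km
Altitude = 400 m + 1900 m = 2300 m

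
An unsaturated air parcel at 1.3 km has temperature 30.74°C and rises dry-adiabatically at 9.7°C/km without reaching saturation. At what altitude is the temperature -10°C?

5.5 km

Height above start = (30.74 − (-10)) / 9.7 = 4.2 km
Altitude = 1300 m + 4200 m = 5500 m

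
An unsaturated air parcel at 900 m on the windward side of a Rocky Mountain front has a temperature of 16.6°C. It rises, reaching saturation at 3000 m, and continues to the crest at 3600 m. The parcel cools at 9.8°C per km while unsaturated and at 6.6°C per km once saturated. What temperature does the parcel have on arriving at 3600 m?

-7.94°C

900–3000 m, dry: Δz = 2.1 km ⇒ ΔT = -20.58°C; T = -3.98°C
3000–3600 m, saturated: Δz = 0.6 km ⇒ ΔT = -3.96°C; T = -7.94°C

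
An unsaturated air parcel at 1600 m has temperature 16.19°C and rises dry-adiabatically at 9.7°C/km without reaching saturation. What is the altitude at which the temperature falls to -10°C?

4300 m

Height above start = (16.19 − (-10)) / 9.7 = 2.7 km
Altitude = 1600 m + 2700 m = 4300 m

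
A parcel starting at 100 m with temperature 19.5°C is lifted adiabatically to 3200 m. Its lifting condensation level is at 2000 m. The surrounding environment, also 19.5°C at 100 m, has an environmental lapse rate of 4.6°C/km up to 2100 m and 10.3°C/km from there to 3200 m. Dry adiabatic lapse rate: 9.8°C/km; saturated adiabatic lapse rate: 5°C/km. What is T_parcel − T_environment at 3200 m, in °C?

Parcel:
  From 100 m to 2000 m (dry): cools by 9.8 × 1.9 = 18.62°C, giving 0.88°C.
  From 2000 m to 3200 m (saturated): cools by 5 × 1.2 = 6°C, giving -5.12°C.
Environment:
  From 100 m to 2100 m (environment, lower layer): cools by 4.6 × 2 = 9.2°C, giving 10.3°C.
  From 2100 m to 3200 m (environment, upper layer): cools by 10.3 × 1.1 = 11.33°C, giving -1.03°C.
T_parcel − T_env = -5.12 − (-1.03) = -4.09°C

-4.09°C (parcel cooler than environment)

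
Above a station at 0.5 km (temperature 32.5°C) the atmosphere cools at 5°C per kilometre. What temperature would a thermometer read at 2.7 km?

Environmental to 2700 m: -5 × 2.2 km = -11°C, so T = 21.5°C.

21.5°C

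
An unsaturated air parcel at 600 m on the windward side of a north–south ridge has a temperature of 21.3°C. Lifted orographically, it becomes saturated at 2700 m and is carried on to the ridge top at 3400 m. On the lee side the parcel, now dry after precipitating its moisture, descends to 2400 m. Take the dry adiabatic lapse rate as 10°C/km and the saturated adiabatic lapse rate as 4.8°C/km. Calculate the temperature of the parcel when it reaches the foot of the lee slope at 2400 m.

6.94°C

From 600 m to 2700 m (dry): cools by 10 × 2.1 = 21°C, giving 0.3°C.
From 2700 m to 3400 m (saturated): cools by 4.8 × 0.7 = 3.36°C, giving -3.06°C.
From 3400 m to 2400 m (dry descent): warms by 10 × 1 = 10°C, giving 6.94°C.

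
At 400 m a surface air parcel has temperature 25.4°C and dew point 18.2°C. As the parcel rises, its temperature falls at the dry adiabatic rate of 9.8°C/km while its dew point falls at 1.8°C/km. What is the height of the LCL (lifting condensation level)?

1300 m

T and T_d converge at 9.8 − 1.8 = 8°C per km
Height above start = (25.4 − 18.2) / 8 = 0.9 km
LCL altitude = 400 m + 900 m = 1300 m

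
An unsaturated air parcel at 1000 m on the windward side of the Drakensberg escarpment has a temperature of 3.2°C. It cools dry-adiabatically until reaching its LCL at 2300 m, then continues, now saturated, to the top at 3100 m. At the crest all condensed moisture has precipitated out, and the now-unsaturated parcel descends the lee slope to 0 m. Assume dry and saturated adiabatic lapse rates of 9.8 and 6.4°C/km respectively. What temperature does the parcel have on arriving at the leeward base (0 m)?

1000–2300 m, dry: Δz = 1.3 km ⇒ ΔT = -12.74°C; T = -9.54°C
2300–3100 m, saturated: Δz = 0.8 km ⇒ ΔT = -5.12°C; T = -14.66°C
3100–0 m, dry descent: Δz = 3.1 km ⇒ ΔT = +30.38°C; T = 15.72°C

15.72°C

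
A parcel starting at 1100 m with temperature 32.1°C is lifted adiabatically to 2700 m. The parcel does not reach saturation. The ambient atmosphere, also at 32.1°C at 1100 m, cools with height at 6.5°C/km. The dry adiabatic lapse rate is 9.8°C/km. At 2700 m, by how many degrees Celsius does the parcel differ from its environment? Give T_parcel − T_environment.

-5.28°C (parcel cooler than environment)

Parcel:
  From 1100 m to 2700 m (dry): cools by 9.8 × 1.6 = 15.68°C, giving 16.42°C.
Environment:
  From 1100 m to 2700 m (environment): cools by 6.5 × 1.6 = 10.4°C, giving 21.7°C.
T_parcel − T_env = 16.42 − 21.7 = -5.28°C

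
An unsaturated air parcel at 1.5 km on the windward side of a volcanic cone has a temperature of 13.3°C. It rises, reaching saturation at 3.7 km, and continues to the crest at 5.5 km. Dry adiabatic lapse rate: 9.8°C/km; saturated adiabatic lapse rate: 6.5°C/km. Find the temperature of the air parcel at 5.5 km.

-19.96°C

1500 → 3700 m (dry, 9.8°C/km): ΔT = -9.8 × 2.2 = -21.56°C → T = -8.26°C
3700 → 5500 m (saturated, 6.5°C/km): ΔT = -6.5 × 1.8 = -11.7°C → T = -19.96°C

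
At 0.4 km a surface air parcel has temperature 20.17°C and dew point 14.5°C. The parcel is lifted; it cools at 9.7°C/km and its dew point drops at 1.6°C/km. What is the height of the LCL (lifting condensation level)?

1.1 km

T and T_d converge at 9.7 − 1.6 = 8.1°C per km
Height above start = (20.17 − 14.5) / 8.1 = 0.7 km
LCL altitude = 400 m + 700 m = 1100 m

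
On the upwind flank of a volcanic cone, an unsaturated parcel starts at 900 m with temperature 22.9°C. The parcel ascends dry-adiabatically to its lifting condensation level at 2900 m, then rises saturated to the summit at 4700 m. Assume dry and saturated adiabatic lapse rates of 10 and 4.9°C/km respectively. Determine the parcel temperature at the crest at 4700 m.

-5.92°C

From 900 m to 2900 m (dry): cools by 10 × 2 = 20°C, giving 2.9°C.
From 2900 m to 4700 m (saturated): cools by 4.9 × 1.8 = 8.82°C, giving -5.92°C.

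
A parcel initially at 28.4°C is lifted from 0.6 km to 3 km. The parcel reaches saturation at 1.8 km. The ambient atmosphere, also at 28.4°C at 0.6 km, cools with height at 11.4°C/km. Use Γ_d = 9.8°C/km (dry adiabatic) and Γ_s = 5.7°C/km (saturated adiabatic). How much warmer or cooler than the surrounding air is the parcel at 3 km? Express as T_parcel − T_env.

+8.76°C (parcel warmer than environment)

Parcel:
  600–1800 m, dry: Δz = 1.2 km ⇒ ΔT = -11.76°C; T = 16.64°C
  1800–3000 m, saturated: Δz = 1.2 km ⇒ ΔT = -6.84°C; T = 9.8°C
Environment:
  600–3000 m, environment: Δz = 2.4 km ⇒ ΔT = -27.36°C; T = 1.04°C
T_parcel − T_env = 9.8 − 1.04 = +8.76°C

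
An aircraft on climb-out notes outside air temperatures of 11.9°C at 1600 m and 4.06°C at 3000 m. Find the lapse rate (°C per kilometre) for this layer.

5.6°C/km

Γ = −ΔT/Δz = (11.9 − 4.06) / (3000 − 1600) m
  = 7.84°C / 1.4 km = 5.6°C/km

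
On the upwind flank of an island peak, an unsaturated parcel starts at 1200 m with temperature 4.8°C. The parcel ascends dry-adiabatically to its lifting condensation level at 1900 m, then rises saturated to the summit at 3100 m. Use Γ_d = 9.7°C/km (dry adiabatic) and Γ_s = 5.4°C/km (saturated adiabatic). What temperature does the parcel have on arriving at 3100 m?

-8.47°C

1200–1900 m, dry: Δz = 0.7 km ⇒ ΔT = -6.79°C; T = -1.99°C
1900–3100 m, saturated: Δz = 1.2 km ⇒ ΔT = -6.48°C; T = -8.47°C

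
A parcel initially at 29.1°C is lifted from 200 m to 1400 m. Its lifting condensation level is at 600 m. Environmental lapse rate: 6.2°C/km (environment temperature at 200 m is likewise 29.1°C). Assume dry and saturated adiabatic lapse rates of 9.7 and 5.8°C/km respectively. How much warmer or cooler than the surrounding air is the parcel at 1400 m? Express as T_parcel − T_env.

Parcel:
  200 → 600 m (dry, 9.7°C/km): ΔT = -9.7 × 0.4 = -3.88°C → T = 25.22°C
  600 → 1400 m (saturated, 5.8°C/km): ΔT = -5.8 × 0.8 = -4.64°C → T = 20.58°C
Environment:
  200 → 1400 m (environment, 6.2°C/km): ΔT = -6.2 × 1.2 = -7.44°C → T = 21.66°C
T_parcel − T_env = 20.58 − 21.66 = -1.08°C

-1.08°C (parcel cooler than environment)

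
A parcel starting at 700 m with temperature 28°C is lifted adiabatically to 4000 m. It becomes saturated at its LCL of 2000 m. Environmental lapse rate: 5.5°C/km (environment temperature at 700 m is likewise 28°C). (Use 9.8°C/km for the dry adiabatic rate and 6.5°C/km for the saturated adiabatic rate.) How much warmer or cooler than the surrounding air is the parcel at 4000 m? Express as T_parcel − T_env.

-7.59°C (parcel cooler than environment)

Parcel:
  700 → 2000 m (dry, 9.8°C/km): ΔT = -9.8 × 1.3 = -12.74°C → T = 15.26°C
  2000 → 4000 m (saturated, 6.5°C/km): ΔT = -6.5 × 2 = -13°C → T = 2.26°C
Environment:
  700 → 4000 m (environment, 5.5°C/km): ΔT = -5.5 × 3.3 = -18.15°C → T = 9.85°C
T_parcel − T_env = 2.26 − 9.85 = -7.59°C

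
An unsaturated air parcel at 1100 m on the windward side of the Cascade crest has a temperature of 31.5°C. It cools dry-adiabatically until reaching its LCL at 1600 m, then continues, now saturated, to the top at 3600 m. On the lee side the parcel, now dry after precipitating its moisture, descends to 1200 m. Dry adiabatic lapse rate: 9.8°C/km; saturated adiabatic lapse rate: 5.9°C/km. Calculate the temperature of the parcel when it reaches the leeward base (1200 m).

Dry to 1600 m: -9.8 × 0.5 km = -4.9°C, so T = 26.6°C.
Saturated to 3600 m: -5.9 × 2 km = -11.8°C, so T = 14.8°C.
Dry descent to 1200 m: +9.8 × 2.4 km = +23.52°C, so T = 38.32°C.

38.32°C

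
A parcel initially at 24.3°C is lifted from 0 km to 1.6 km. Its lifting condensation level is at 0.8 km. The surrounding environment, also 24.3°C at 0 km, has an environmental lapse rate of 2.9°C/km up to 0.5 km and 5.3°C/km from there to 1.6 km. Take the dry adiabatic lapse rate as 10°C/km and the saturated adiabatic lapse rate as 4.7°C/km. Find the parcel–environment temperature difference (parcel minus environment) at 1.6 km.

-4.48°C (parcel cooler than environment)

Parcel:
  0–800 m, dry: Δz = 0.8 km ⇒ ΔT = -8°C; T = 16.3°C
  800–1600 m, saturated: Δz = 0.8 km ⇒ ΔT = -3.76°C; T = 12.54°C
Environment:
  0–500 m, environment, lower layer: Δz = 0.5 km ⇒ ΔT = -1.45°C; T = 22.85°C
  500–1600 m, environment, upper layer: Δz = 1.1 km ⇒ ΔT = -5.83°C; T = 17.02°C
T_parcel − T_env = 12.54 − 17.02 = -4.48°C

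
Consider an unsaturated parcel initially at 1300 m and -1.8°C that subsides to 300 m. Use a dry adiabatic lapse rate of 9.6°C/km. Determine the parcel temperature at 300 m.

7.8°C

1300–300 m, dry adiabatic: Δz = 1 km ⇒ ΔT = +9.6°C; T = 7.8°C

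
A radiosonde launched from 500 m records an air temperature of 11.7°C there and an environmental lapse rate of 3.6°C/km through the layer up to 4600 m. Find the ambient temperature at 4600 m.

-3.06°C

Environmental to 4600 m: -3.6 × 4.1 km = -14.76°C, so T = -3.06°C.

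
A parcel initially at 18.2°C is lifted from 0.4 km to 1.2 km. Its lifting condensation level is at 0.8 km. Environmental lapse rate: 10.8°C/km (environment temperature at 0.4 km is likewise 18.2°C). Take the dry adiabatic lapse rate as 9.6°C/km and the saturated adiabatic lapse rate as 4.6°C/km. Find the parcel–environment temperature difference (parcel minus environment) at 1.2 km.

+2.96°C (parcel warmer than environment)

Parcel:
  Dry to 800 m: -9.6 × 0.4 km = -3.84°C, so T = 14.36°C.
  Saturated to 1200 m: -4.6 × 0.4 km = -1.84°C, so T = 12.52°C.
Environment:
  Environment to 1200 m: -10.8 × 0.8 km = -8.64°C, so T = 9.56°C.
T_parcel − T_env = 12.52 − 9.56 = +2.96°C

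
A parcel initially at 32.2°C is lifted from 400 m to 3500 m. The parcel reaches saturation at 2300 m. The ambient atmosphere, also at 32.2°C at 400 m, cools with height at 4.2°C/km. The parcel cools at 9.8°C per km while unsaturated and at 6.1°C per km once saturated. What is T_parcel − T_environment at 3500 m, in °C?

Parcel:
  400 → 2300 m (dry, 9.8°C/km): ΔT = -9.8 × 1.9 = -18.62°C → T = 13.58°C
  2300 → 3500 m (saturated, 6.1°C/km): ΔT = -6.1 × 1.2 = -7.32°C → T = 6.26°C
Environment:
  400 → 3500 m (environment, 4.2°C/km): ΔT = -4.2 × 3.1 = -13.02°C → T = 19.18°C
T_parcel − T_env = 6.26 − 19.18 = -12.92°C

-12.92°C (parcel cooler than environment)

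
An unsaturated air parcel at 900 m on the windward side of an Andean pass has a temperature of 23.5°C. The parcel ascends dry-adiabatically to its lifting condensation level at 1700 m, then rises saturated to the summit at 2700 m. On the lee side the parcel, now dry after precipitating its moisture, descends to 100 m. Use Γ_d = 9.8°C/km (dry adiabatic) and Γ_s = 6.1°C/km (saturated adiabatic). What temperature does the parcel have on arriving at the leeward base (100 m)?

900–1700 m, dry: Δz = 0.8 km ⇒ ΔT = -7.84°C; T = 15.66°C
1700–2700 m, saturated: Δz = 1 km ⇒ ΔT = -6.1°C; T = 9.56°C
2700–100 m, dry descent: Δz = 2.6 km ⇒ ΔT = +25.48°C; T = 35.04°C

35.04°C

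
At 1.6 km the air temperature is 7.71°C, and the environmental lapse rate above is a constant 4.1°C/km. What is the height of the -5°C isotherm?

4.7 km

Height above start = (7.71 − (-5)) / 4.1 = 3.1 km
Altitude = 1600 m + 3100 m = 4700 m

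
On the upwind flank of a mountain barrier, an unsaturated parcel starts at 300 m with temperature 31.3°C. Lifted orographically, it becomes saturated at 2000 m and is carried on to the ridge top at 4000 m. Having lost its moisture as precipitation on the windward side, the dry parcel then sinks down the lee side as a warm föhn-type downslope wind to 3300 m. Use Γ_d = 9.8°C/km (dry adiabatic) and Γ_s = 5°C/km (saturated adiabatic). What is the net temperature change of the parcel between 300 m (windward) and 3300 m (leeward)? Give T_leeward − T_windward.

From 300 m to 2000 m (dry): cools by 9.8 × 1.7 = 16.66°C, giving 14.64°C.
From 2000 m to 4000 m (saturated): cools by 5 × 2 = 10°C, giving 4.64°C.
From 4000 m to 3300 m (dry descent): warms by 9.8 × 0.7 = 6.86°C, giving 11.5°C.
Net change vs windward start: 11.5 − 31.3 = -19.8°C

-19.8°C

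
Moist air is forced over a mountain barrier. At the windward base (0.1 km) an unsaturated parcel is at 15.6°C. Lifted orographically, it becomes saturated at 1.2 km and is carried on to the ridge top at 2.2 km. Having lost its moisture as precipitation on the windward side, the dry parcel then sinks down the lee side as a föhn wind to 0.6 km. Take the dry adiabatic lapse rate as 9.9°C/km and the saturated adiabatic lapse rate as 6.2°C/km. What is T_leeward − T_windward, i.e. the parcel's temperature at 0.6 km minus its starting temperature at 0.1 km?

-1.25°C

100–1200 m, dry: Δz = 1.1 km ⇒ ΔT = -10.89°C; T = 4.71°C
1200–2200 m, saturated: Δz = 1 km ⇒ ΔT = -6.2°C; T = -1.49°C
2200–600 m, dry descent: Δz = 1.6 km ⇒ ΔT = +15.84°C; T = 14.35°C
Net change vs windward start: 14.35 − 15.6 = -1.25°C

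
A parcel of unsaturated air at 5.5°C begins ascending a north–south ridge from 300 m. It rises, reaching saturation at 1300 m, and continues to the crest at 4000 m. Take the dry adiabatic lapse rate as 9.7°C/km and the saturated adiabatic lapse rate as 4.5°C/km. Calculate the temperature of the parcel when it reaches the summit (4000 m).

-16.35°C

From 300 m to 1300 m (dry): cools by 9.7 × 1 = 9.7°C, giving -4.2°C.
From 1300 m to 4000 m (saturated): cools by 4.5 × 2.7 = 12.15°C, giving -16.35°C.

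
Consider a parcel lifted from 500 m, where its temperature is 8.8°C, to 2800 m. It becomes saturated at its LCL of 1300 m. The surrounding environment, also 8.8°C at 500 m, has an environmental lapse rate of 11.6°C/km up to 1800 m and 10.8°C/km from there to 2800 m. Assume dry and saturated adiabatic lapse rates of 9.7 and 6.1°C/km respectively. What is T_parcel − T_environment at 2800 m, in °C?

+8.97°C (parcel warmer than environment)

Parcel:
  500 → 1300 m (dry, 9.7°C/km): ΔT = -9.7 × 0.8 = -7.76°C → T = 1.04°C
  1300 → 2800 m (saturated, 6.1°C/km): ΔT = -6.1 × 1.5 = -9.15°C → T = -8.11°C
Environment:
  500 → 1800 m (environment, lower layer, 11.6°C/km): ΔT = -11.6 × 1.3 = -15.08°C → T = -6.28°C
  1800 → 2800 m (environment, upper layer, 10.8°C/km): ΔT = -10.8 × 1 = -10.8°C → T = -17.08°C
T_parcel − T_env = -8.11 − (-17.08) = +8.97°C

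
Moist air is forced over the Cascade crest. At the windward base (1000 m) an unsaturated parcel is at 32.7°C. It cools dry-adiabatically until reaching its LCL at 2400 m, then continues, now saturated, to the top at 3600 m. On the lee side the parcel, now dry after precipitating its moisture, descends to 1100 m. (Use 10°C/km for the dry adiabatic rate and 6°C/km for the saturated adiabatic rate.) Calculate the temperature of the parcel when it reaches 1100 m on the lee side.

36.5°C

1000–2400 m, dry: Δz = 1.4 km ⇒ ΔT = -14°C; T = 18.7°C
2400–3600 m, saturated: Δz = 1.2 km ⇒ ΔT = -7.2°C; T = 11.5°C
3600–1100 m, dry descent: Δz = 2.5 km ⇒ ΔT = +25°C; T = 36.5°C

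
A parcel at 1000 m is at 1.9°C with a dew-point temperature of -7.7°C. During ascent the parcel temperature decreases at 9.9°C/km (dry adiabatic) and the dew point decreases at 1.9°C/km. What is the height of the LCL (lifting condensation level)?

T and T_d converge at 9.9 − 1.9 = 8°C per km
Height above start = (1.9 − (-7.7)) / 8 = 1.2 km
LCL altitude = 1000 m + 1200 m = 2200 m

2200 m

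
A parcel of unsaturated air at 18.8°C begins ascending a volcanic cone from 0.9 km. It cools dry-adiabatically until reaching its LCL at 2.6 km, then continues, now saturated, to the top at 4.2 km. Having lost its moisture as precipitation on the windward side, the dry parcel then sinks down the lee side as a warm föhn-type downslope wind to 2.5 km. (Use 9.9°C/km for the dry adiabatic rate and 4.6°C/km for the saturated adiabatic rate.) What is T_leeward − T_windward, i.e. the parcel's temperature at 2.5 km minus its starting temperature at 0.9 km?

900 → 2600 m (dry, 9.9°C/km): ΔT = -9.9 × 1.7 = -16.83°C → T = 1.97°C
2600 → 4200 m (saturated, 4.6°C/km): ΔT = -4.6 × 1.6 = -7.36°C → T = -5.39°C
4200 → 2500 m (dry descent, 9.9°C/km): ΔT = +9.9 × 1.7 = +16.83°C → T = 11.44°C
Net change vs windward start: 11.44 − 18.8 = -7.36°C

-7.36°C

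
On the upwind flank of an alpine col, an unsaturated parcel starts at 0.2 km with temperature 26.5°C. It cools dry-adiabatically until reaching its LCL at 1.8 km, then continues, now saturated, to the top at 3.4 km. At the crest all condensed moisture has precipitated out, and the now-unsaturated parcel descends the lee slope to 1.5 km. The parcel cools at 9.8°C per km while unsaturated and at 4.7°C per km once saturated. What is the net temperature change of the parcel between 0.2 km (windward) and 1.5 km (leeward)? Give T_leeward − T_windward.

-4.58°C

From 200 m to 1800 m (dry): cools by 9.8 × 1.6 = 15.68°C, giving 10.82°C.
From 1800 m to 3400 m (saturated): cools by 4.7 × 1.6 = 7.52°C, giving 3.3°C.
From 3400 m to 1500 m (dry descent): warms by 9.8 × 1.9 = 18.62°C, giving 21.92°C.
Net change vs windward start: 21.92 − 26.5 = -4.58°C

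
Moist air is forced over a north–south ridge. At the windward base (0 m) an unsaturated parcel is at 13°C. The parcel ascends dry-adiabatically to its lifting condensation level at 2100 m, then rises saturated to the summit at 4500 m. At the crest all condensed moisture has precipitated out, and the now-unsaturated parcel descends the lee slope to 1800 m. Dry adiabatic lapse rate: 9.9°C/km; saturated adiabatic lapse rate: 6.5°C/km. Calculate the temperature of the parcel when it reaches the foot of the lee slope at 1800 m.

0 → 2100 m (dry, 9.9°C/km): ΔT = -9.9 × 2.1 = -20.79°C → T = -7.79°C
2100 → 4500 m (saturated, 6.5°C/km): ΔT = -6.5 × 2.4 = -15.6°C → T = -23.39°C
4500 → 1800 m (dry descent, 9.9°C/km): ΔT = +9.9 × 2.7 = +26.73°C → T = 3.34°C

3.34°C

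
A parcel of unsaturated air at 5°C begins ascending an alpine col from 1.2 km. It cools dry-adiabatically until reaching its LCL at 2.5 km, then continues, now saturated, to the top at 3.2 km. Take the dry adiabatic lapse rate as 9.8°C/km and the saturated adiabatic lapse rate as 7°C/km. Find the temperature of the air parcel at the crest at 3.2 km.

1200 → 2500 m (dry, 9.8°C/km): ΔT = -9.8 × 1.3 = -12.74°C → T = -7.74°C
2500 → 3200 m (saturated, 7°C/km): ΔT = -7 × 0.7 = -4.9°C → T = -12.64°C

-12.64°C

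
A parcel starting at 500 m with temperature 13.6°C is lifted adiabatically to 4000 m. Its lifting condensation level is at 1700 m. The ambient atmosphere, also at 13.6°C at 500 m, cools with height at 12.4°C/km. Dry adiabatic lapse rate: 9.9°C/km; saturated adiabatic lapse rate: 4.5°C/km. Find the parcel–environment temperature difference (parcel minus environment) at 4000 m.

Parcel:
  From 500 m to 1700 m (dry): cools by 9.9 × 1.2 = 11.88°C, giving 1.72°C.
  From 1700 m to 4000 m (saturated): cools by 4.5 × 2.3 = 10.35°C, giving -8.63°C.
Environment:
  From 500 m to 4000 m (environment): cools by 12.4 × 3.5 = 43.4°C, giving -29.8°C.
T_parcel − T_env = -8.63 − (-29.8) = +21.17°C

+21.17°C (parcel warmer than environment)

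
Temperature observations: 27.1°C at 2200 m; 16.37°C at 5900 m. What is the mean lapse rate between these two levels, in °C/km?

2.9°C/km

Γ = −ΔT/Δz = (27.1 − 16.37) / (5900 − 2200) m
  = 10.73°C / 3.7 km = 2.9°C/km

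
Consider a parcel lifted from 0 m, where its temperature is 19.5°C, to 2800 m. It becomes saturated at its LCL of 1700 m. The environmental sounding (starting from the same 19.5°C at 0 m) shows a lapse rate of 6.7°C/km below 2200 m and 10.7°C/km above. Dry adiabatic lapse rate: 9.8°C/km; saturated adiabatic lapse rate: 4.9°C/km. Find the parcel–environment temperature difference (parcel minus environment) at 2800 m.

-0.89°C (parcel cooler than environment)

Parcel:
  From 0 m to 1700 m (dry): cools by 9.8 × 1.7 = 16.66°C, giving 2.84°C.
  From 1700 m to 2800 m (saturated): cools by 4.9 × 1.1 = 5.39°C, giving -2.55°C.
Environment:
  From 0 m to 2200 m (environment, lower layer): cools by 6.7 × 2.2 = 14.74°C, giving 4.76°C.
  From 2200 m to 2800 m (environment, upper layer): cools by 10.7 × 0.6 = 6.42°C, giving -1.66°C.
T_parcel − T_env = -2.55 − (-1.66) = -0.89°C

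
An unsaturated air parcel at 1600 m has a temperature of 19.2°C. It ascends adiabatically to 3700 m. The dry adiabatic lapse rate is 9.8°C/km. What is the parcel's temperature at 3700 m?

Dry adiabatic to 3700 m: -9.8 × 2.1 km = -20.58°C, so T = -1.38°C.

-1.38°C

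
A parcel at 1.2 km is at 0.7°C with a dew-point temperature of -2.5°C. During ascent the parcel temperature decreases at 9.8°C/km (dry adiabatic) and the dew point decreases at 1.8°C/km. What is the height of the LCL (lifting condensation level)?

T and T_d converge at 9.8 − 1.8 = 8°C per km
Height above start = (0.7 − (-2.5)) / 8 = 0.4 km
LCL altitude = 1200 m + 400 m = 1600 m

1.6 km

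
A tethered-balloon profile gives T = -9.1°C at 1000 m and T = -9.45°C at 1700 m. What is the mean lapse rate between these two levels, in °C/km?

Γ = −ΔT/Δz = (-9.1 − (-9.45)) / (1700 − 1000) m
  = 0.35°C / 0.7 km = 0.5°C/km

0.5°C/km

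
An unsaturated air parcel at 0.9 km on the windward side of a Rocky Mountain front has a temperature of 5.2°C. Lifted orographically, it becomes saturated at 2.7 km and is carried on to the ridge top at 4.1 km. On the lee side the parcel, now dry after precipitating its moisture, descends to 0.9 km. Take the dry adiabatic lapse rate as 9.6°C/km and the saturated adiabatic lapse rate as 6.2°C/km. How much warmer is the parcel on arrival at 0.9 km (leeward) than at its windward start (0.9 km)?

Dry to 2700 m: -9.6 × 1.8 km = -17.28°C, so T = -12.08°C.
Saturated to 4100 m: -6.2 × 1.4 km = -8.68°C, so T = -20.76°C.
Dry descent to 900 m: +9.6 × 3.2 km = +30.72°C, so T = 9.96°C.
Net change vs windward start: 9.96 − 5.2 = +4.76°C

+4.76°C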